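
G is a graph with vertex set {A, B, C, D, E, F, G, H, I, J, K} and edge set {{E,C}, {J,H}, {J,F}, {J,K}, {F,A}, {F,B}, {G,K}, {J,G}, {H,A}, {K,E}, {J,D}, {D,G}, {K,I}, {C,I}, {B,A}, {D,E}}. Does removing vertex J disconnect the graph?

Deleting J raises the number of components from 1 to 2, so J is a cut vertex.

Yes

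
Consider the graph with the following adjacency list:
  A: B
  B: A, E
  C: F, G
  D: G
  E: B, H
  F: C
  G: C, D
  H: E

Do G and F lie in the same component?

From G we can reach C, D, F, G, which includes F.

Yes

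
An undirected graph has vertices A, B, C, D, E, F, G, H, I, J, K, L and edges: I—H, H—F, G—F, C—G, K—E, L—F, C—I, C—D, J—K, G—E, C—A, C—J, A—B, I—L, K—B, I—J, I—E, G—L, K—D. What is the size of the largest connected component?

Starting from A we can reach A, B, C, D, E, F, G, H, I, J, K, L. That is one component of size 12.
The largest has 12 vertices.

12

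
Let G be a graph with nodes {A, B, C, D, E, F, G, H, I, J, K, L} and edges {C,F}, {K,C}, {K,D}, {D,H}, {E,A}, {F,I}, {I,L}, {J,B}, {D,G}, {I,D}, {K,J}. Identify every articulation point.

Removing D increases the component count from 2 to 4, so D is a cut vertex.
Removing I increases the component count from 2 to 3, so I is a cut vertex.
Removing J increases the component count from 2 to 3, so J is a cut vertex.
Likewise K is a cut vertex.
By contrast removing G leaves 2 components; it is not a cut vertex. No other vertex is a cut vertex either.

D, I, J, K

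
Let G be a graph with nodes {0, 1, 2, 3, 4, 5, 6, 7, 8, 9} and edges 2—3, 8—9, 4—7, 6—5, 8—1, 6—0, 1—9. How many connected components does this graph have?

4

Starting from 4 we can reach 4, 7. That is one component of size 2.
Starting from 2 we can reach 2, 3. That is one component of size 2.
Starting from 0 we can reach 0, 5, 6. That is one component of size 3.
Starting from 1 we can reach 1, 8, 9. That is one component of size 3.
Total: 4 components.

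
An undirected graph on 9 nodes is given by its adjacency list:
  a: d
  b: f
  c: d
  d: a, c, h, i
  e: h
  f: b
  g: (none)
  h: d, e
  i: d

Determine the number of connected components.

3

g is isolated — a component by itself.
Starting from b we can reach b, f. That is one component of size 2.
Starting from a we can reach a, c, d, e, h, i. That is one component of size 6.
Total: 3 components.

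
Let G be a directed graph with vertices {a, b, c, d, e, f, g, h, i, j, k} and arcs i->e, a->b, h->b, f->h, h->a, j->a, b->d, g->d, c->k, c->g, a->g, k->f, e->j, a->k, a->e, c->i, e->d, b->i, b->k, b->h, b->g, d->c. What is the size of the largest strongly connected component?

11

{a, b, c, d, e, f, g, h, i, j, k} are all mutually reachable — one SCC of size 11.
The largest has 11 vertices.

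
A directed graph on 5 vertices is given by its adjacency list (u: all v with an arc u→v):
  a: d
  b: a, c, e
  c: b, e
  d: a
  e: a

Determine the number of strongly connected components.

{a, d} are all mutually reachable — one SCC of size 2.
{b, c} are all mutually reachable — one SCC of size 2.
{e} is an SCC by itself.
That gives 3 strongly connected components.

3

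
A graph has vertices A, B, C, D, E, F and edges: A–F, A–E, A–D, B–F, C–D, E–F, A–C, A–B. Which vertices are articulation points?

A

Removing A increases the component count from 1 to 2, so A is a cut vertex.
By contrast removing D leaves 1 component; it is not a cut vertex. No other vertex is a cut vertex either.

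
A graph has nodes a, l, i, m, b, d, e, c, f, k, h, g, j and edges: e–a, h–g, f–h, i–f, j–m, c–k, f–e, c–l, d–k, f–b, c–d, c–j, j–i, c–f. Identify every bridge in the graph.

The edges on the cycle c-j-i-f-c are not bridges since each lies on that cycle.
But removing l–c disconnects l from c; removing f–e disconnects f from e; removing f–b disconnects f from b; removing f–h disconnects f from h — these are bridges.
In total 7 edges are bridges.

a-e, b-f, c-l, e-f, f-h, g-h, j-m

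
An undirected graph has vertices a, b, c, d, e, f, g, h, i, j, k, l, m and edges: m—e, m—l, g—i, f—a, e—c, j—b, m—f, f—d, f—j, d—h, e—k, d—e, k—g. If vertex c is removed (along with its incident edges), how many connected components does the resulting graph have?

With c gone, the remaining components are: {a, b, d, e, f, g, h, i, j, k, l, m}.
That is 1 component.

1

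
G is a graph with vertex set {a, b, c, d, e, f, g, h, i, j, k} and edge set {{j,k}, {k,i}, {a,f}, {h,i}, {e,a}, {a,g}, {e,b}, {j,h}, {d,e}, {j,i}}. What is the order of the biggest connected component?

c is isolated — a component by itself.
Starting from h we can reach h, i, j, k. That is one component of size 4.
Starting from a we can reach a, b, d, e, f, g. That is one component of size 6.
The largest has 6 vertices.

6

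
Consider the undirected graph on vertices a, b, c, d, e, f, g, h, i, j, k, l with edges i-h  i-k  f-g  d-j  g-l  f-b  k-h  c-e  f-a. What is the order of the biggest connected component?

5

Starting from d we can reach d, j. That is one component of size 2.
Starting from c we can reach c, e. That is one component of size 2.
Starting from h we can reach h, i, k. That is one component of size 3.
Starting from a we can reach a, b, f, g, l. That is one component of size 5.
The largest has 5 vertices.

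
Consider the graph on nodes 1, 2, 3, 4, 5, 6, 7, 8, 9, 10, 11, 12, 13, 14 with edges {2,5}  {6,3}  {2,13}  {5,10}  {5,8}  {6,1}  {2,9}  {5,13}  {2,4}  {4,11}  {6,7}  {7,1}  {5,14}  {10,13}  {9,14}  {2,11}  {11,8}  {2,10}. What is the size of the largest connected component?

12 is isolated — a component by itself.
Starting from 1 we can reach 1, 3, 6, 7. That is one component of size 4.
Starting from 2 we can reach 2, 4, 5, 8, 9, 10, 11, 13, 14. That is one component of size 9.
The largest has 9 vertices.

9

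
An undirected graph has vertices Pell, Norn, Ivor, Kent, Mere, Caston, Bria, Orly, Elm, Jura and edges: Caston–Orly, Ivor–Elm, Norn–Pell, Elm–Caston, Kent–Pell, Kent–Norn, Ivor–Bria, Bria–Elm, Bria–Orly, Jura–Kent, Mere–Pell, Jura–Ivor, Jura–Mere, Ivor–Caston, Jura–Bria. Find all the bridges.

none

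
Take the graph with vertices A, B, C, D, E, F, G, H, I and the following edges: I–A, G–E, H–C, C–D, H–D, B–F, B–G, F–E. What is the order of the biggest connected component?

4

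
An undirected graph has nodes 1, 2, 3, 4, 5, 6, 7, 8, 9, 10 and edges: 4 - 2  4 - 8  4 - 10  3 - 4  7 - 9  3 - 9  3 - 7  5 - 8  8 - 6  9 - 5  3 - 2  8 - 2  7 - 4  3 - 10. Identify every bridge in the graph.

6-8

The edges on the cycle 3-7-4-10-3 are not bridges since each lies on that cycle.
But removing 6 - 8 disconnects 6 from 8 — this is a bridge.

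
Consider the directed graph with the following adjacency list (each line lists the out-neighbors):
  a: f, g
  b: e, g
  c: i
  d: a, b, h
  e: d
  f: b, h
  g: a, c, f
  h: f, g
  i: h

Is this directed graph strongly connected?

Yes

From a we can reach every vertex (a, b, c, d, e, f, g, h, i), and every vertex can reach a (a, b, c, d, e, f, g, h, i). So the whole graph is one strongly connected component.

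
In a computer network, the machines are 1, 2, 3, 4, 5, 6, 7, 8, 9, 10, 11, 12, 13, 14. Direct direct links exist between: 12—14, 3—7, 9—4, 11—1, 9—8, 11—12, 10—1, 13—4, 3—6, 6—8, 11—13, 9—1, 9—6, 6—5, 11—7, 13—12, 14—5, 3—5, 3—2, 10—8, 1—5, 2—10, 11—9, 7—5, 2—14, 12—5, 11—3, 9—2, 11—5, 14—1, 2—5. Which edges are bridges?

The edges on the cycle 11-13-12-14-1-5-3-11 are not bridges since each lies on that cycle.
Every edge lies on some cycle, so there are no bridges.

none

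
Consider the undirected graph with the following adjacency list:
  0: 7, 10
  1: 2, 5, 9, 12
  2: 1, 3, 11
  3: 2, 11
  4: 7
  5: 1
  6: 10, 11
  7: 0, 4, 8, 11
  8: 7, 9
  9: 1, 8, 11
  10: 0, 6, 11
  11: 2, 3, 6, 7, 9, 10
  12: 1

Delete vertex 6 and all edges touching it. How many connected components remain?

With 6 gone, the remaining components are: {0, 1, 2, 3, 4, 5, 7, 8, 9, 10, 11, 12}.
That is 1 component.

1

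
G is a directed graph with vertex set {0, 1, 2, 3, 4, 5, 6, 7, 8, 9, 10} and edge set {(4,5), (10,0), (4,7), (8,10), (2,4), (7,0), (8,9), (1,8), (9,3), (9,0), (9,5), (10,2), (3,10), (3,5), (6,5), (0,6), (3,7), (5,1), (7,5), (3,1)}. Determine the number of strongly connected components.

{0, 1, 2, 3, 4, 5, 6, 7, 8, 9, 10} are all mutually reachable — one SCC of size 11.
That gives 1 strongly connected component.

1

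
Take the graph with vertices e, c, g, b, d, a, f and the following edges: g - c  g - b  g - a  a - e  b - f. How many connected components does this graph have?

2

d is isolated — a component by itself.
Starting from a we can reach a, b, c, e, f, g. That is one component of size 6.
Total: 2 components.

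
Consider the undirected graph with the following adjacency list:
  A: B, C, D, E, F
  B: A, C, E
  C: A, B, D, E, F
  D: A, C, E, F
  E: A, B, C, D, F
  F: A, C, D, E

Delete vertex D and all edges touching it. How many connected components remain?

1

With D gone, the remaining components are: {A, B, C, E, F}.
That is 1 component.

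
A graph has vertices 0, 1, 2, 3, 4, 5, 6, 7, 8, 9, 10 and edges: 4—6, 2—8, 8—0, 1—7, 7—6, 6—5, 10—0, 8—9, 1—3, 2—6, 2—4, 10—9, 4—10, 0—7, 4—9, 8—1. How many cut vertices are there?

2

Removing 1 increases the component count from 1 to 2, so 1 is a cut vertex.
Removing 6 increases the component count from 1 to 2, so 6 is a cut vertex.
By contrast removing 3 leaves 1 component; it is not a cut vertex. No other vertex is a cut vertex either.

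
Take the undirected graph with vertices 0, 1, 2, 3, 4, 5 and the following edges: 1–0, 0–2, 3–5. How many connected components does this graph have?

3

4 is isolated — a component by itself.
Starting from 3 we can reach 3, 5. That is one component of size 2.
Starting from 0 we can reach 0, 1, 2. That is one component of size 3.
Total: 3 components.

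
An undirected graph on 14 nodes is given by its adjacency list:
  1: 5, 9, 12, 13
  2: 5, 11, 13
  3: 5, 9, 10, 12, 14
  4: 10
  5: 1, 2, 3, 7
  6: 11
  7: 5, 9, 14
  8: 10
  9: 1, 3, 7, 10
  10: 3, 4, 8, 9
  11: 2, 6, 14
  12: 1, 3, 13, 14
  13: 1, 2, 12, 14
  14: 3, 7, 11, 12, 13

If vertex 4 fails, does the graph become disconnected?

Deleting 4 leaves 1 component (was 1), so 4 is not a cut vertex.

No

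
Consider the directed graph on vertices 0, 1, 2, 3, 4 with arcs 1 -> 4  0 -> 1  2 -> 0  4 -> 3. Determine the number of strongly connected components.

{2} is an SCC by itself.
{1} is an SCC by itself.
{0} is an SCC by itself.
{3} is an SCC by itself.
{4} is an SCC by itself.
That gives 5 strongly connected components.

5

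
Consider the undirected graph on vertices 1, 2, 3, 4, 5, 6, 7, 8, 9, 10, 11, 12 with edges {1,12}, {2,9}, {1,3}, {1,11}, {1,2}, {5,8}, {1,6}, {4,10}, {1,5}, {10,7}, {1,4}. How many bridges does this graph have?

removing 3-1 disconnects 3 from 1; removing 11-1 disconnects 11 from 1; removing 9-2 disconnects 9 from 2; removing 1-12 disconnects 1 from 12 — these are bridges.
In total 11 edges are bridges.

11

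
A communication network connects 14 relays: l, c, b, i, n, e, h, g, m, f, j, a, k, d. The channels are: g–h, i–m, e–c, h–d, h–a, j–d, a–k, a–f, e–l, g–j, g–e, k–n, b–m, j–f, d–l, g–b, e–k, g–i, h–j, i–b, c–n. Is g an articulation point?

Yes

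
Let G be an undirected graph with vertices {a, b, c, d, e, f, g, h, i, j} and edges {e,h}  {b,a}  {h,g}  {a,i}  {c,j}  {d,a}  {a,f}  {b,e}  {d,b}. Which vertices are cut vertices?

a, b, e, h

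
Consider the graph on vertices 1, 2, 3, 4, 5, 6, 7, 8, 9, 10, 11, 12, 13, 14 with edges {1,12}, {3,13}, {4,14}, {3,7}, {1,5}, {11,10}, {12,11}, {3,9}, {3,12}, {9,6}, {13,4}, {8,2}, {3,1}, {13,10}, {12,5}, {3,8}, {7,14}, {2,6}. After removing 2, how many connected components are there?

1

With 2 gone, the remaining components are: {1, 3, 4, 5, 6, 7, 8, 9, 10, 11, 12, 13, 14}.
That is 1 component.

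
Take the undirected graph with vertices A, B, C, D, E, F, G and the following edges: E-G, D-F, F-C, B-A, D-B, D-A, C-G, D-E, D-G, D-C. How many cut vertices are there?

1

Removing D increases the component count from 1 to 2, so D is a cut vertex.
By contrast removing F leaves 1 component; it is not a cut vertex. No other vertex is a cut vertex either.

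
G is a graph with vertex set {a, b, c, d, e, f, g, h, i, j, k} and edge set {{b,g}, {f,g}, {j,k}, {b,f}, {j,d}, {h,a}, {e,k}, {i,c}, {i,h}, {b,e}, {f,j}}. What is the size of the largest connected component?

7

Starting from a we can reach a, c, h, i. That is one component of size 4.
Starting from b we can reach b, d, e, f, g, j, k. That is one component of size 7.
The largest has 7 vertices.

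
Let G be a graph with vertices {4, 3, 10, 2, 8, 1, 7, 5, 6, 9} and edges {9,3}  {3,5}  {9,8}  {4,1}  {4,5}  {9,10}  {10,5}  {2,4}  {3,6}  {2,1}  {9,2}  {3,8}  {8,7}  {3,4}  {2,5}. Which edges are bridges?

The edges on the cycle 9-3-8-9 are not bridges since each lies on that cycle.
But removing 7 - 8 disconnects 7 from 8; removing 3 - 6 disconnects 3 from 6 — these are bridges.

3-6, 7-8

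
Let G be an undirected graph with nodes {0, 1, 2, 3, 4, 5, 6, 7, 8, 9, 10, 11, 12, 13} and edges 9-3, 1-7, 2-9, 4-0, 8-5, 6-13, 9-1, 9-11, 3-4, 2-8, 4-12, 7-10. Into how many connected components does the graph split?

Starting from 6 we can reach 6, 13. That is one component of size 2.
Starting from 0 we can reach 0, 1, 2, 3, 4, 5, 7, 8, 9, 10, 11, 12. That is one component of size 12.
Total: 2 components.

2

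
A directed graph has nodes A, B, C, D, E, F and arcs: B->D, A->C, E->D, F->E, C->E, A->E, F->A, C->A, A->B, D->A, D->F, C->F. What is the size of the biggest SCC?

{A, B, C, D, E, F} are all mutually reachable — one SCC of size 6.
The largest has 6 vertices.

6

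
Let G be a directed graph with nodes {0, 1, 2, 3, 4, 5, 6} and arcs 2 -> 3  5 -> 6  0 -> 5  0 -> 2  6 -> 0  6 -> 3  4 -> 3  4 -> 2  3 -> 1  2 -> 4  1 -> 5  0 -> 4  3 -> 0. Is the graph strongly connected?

From 0 we can reach every vertex (0, 1, 2, 3, 4, 5, 6), and every vertex can reach 0 (0, 1, 2, 3, 4, 5, 6). So the whole graph is one strongly connected component.

Yes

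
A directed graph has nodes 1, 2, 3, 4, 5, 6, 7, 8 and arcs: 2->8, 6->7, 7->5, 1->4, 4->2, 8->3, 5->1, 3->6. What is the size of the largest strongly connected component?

8

{1, 2, 3, 4, 5, 6, 7, 8} are all mutually reachable — one SCC of size 8.
The largest has 8 vertices.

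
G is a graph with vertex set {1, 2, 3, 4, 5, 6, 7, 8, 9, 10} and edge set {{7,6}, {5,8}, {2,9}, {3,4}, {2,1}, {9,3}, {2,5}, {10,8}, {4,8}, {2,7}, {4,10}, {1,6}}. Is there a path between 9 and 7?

From 9 we can reach 1, 2, 3, 4, 5, 6, 7, 8, 9, 10, which includes 7.

Yes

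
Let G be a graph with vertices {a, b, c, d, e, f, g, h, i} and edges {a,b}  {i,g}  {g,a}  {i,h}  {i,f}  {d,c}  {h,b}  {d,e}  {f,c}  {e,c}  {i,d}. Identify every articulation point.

Removing i increases the component count from 1 to 2, so i is a cut vertex.
By contrast removing e leaves 1 component; it is not a cut vertex. No other vertex is a cut vertex either.

i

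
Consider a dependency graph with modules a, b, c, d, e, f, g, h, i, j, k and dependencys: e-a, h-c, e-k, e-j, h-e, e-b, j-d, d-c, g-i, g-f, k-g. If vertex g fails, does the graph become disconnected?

Deleting g raises the number of components from 1 to 3, so g is a cut vertex.

Yes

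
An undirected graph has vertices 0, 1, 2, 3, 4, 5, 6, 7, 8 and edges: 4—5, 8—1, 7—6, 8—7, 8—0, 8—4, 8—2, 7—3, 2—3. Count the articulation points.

Removing 4 increases the component count from 1 to 2, so 4 is a cut vertex.
Removing 7 increases the component count from 1 to 2, so 7 is a cut vertex.
Removing 8 increases the component count from 1 to 4, so 8 is a cut vertex.
By contrast removing 0 leaves 1 component; it is not a cut vertex. No other vertex is a cut vertex either.

3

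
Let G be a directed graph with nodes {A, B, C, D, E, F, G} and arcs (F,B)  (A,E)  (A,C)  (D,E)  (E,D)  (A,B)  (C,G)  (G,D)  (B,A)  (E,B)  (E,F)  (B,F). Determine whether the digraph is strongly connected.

From C we can reach every vertex (A, B, C, D, E, F, G), and every vertex can reach C (A, B, C, D, E, F, G). So the whole graph is one strongly connected component.

Yes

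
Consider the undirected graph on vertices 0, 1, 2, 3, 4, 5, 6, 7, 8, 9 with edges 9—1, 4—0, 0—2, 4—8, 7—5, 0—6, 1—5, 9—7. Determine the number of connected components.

3

3 is isolated — a component by itself.
Starting from 1 we can reach 1, 5, 7, 9. That is one component of size 4.
Starting from 0 we can reach 0, 2, 4, 6, 8. That is one component of size 5.
Total: 3 components.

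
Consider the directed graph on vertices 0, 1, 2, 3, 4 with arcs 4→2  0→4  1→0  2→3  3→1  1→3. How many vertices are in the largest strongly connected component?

{0, 1, 2, 3, 4} are all mutually reachable — one SCC of size 5.
The largest has 5 vertices.

5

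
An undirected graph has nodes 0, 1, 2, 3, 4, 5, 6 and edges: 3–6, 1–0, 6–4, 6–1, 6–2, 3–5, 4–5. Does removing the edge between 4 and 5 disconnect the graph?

After removing 4–5, the path 4-6-3-5 still connects them, so the edge is not a bridge.

No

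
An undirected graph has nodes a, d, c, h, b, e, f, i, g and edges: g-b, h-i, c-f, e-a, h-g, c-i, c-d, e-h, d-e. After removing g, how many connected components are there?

2

With g gone, the remaining components are: {b}; {a, c, d, e, f, h, i}.
That is 2 components.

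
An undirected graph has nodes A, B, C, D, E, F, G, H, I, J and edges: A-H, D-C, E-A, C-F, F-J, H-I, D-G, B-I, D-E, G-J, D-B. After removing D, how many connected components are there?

With D gone, the remaining components are: {C, F, G, J}; {A, B, E, H, I}.
That is 2 components.

2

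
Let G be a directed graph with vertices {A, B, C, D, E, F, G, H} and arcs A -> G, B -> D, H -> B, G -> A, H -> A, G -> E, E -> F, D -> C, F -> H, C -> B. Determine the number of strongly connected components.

2

{A, E, F, G, H} are all mutually reachable — one SCC of size 5.
{B, C, D} are all mutually reachable — one SCC of size 3.
That gives 2 strongly connected components.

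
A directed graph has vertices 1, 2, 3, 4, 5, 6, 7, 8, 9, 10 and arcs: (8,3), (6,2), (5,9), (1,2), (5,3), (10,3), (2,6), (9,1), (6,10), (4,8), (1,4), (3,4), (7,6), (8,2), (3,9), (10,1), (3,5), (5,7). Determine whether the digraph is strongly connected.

From 9 we can reach every vertex (1, 2, 3, 4, 5, 6, 7, 8, 9, 10), and every vertex can reach 9 (1, 2, 3, 4, 5, 6, 7, 8, 9, 10). So the whole graph is one strongly connected component.

Yes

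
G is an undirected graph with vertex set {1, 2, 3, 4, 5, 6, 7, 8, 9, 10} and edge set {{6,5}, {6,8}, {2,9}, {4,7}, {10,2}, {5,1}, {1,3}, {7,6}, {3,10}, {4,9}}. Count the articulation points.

1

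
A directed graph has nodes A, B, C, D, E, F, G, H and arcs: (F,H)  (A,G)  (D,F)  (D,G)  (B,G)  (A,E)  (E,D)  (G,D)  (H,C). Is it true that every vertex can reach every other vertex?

There is no directed path from H to E, so the graph is not strongly connected.

No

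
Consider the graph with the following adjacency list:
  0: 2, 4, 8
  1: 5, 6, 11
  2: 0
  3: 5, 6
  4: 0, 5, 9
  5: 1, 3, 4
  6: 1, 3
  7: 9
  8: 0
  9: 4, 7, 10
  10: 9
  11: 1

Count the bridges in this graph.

8

The edges on the cycle 5-3-6-1-5 are not bridges since each lies on that cycle.
But removing 10-9 disconnects 10 from 9; removing 11-1 disconnects 11 from 1; removing 2-0 disconnects 2 from 0; removing 4-9 disconnects 4 from 9 — these are bridges.
In total 8 edges are bridges.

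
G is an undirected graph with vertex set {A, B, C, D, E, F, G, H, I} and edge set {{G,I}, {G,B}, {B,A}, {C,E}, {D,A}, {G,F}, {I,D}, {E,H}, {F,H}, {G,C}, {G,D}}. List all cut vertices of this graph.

Removing G increases the component count from 1 to 2, so G is a cut vertex.
By contrast removing F leaves 1 component; it is not a cut vertex. No other vertex is a cut vertex either.

G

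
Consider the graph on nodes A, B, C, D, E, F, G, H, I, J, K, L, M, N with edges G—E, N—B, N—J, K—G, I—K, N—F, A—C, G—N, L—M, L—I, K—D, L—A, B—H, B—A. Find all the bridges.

The edges on the cycle L-I-K-G-N-B-A-L are not bridges since each lies on that cycle.
But removing F—N disconnects F from N; removing D—K disconnects D from K; removing C—A disconnects C from A; removing G—E disconnects G from E — these are bridges.
In total 7 edges are bridges.

A-C, B-H, D-K, E-G, F-N, J-N, L-M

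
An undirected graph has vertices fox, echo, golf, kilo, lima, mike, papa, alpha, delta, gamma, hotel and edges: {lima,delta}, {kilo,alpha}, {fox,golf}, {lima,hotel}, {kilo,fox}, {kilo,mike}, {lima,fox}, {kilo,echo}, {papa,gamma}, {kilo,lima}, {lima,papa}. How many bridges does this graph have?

The edges on the cycle kilo-lima-fox-kilo are not bridges since each lies on that cycle.
But removing lima-papa disconnects lima from papa; removing lima-hotel disconnects lima from hotel; removing fox-golf disconnects fox from golf; removing kilo-echo disconnects kilo from echo — these are bridges.
In total 8 edges are bridges.

8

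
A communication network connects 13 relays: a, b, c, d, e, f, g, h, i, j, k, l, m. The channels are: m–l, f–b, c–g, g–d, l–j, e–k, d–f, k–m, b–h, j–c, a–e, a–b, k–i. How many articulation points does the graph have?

Removing b increases the component count from 1 to 2, so b is a cut vertex.
Removing k increases the component count from 1 to 2, so k is a cut vertex.
By contrast removing e leaves 1 component; it is not a cut vertex. No other vertex is a cut vertex either.

2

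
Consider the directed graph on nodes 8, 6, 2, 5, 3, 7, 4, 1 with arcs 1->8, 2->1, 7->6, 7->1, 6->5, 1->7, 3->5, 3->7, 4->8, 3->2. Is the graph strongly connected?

There is no directed path from 5 to 4, so the graph is not strongly connected.

No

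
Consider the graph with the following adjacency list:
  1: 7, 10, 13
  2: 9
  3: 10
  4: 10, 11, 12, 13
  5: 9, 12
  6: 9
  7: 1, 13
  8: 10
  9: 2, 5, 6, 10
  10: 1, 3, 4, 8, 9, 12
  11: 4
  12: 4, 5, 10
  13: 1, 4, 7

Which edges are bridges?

10-3, 10-8, 11-4, 2-9, 6-9

The edges on the cycle 9-10-1-13-4-12-5-9 are not bridges since each lies on that cycle.
But removing 9-6 disconnects 9 from 6; removing 4-11 disconnects 4 from 11; removing 8-10 disconnects 8 from 10; removing 9-2 disconnects 9 from 2 — these are bridges.
In total 5 edges are bridges.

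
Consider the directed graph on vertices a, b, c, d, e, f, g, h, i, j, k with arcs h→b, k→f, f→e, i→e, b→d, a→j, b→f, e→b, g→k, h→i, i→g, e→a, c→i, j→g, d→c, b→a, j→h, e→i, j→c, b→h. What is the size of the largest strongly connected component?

11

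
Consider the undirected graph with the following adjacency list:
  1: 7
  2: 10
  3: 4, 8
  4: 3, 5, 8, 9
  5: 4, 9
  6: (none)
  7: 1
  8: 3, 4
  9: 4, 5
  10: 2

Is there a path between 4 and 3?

From 4 we can reach 3, 4, 5, 8, 9, which includes 3.

Yes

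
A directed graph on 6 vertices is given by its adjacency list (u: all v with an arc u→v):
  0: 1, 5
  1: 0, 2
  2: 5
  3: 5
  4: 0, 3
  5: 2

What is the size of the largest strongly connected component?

2

{0, 1} are all mutually reachable — one SCC of size 2.
{2, 5} are all mutually reachable — one SCC of size 2.
{4} is an SCC by itself.
{3} is an SCC by itself.
The largest has 2 vertices.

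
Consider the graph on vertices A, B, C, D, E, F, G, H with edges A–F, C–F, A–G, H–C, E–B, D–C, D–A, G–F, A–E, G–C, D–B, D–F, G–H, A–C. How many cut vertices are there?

Removing F, for instance, still leaves 1 component. No single vertex removal increases the component count — the graph has no articulation points.

0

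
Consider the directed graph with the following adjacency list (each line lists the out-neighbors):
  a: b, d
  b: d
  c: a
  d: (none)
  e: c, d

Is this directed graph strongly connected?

No

There is no directed path from b to e, so the graph is not strongly connected.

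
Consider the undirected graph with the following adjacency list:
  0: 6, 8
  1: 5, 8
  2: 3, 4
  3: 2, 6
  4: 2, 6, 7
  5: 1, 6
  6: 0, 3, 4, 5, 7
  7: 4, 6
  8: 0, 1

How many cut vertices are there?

Removing 6 increases the component count from 1 to 2, so 6 is a cut vertex.
By contrast removing 2 leaves 1 component; it is not a cut vertex. No other vertex is a cut vertex either.

1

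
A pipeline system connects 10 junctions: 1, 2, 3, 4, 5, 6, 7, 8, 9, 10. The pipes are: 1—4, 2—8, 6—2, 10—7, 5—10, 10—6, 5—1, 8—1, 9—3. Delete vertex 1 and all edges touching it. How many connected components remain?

3

With 1 gone, the remaining components are: {4}; {3, 9}; {2, 5, 6, 7, 8, 10}.
That is 3 components.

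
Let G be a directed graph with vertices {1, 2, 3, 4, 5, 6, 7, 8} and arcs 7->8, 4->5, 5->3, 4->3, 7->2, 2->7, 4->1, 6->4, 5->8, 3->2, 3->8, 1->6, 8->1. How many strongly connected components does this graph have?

1

{1, 2, 3, 4, 5, 6, 7, 8} are all mutually reachable — one SCC of size 8.
That gives 1 strongly connected component.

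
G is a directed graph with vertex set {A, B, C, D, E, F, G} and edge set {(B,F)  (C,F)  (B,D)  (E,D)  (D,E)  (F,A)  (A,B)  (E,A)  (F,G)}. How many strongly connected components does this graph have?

3

{A, B, D, E, F} are all mutually reachable — one SCC of size 5.
{G} is an SCC by itself.
{C} is an SCC by itself.
That gives 3 strongly connected components.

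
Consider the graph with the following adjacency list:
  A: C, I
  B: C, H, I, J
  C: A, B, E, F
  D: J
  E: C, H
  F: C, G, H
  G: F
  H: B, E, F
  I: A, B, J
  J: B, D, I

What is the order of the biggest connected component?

Starting from A we can reach A, B, C, D, E, F, G, H, I, J. That is one component of size 10.
The largest has 10 vertices.

10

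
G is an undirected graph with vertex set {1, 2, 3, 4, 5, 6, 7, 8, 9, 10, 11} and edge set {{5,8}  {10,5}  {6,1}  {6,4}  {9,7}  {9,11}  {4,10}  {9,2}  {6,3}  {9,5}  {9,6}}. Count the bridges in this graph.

6

The edges on the cycle 9-6-4-10-5-9 are not bridges since each lies on that cycle.
But removing 6-1 disconnects 6 from 1; removing 5-8 disconnects 5 from 8; removing 9-11 disconnects 9 from 11; removing 9-7 disconnects 9 from 7 — these are bridges.
In total 6 edges are bridges.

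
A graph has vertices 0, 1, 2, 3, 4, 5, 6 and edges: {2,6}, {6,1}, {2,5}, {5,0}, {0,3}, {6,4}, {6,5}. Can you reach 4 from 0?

Yes

From 0 we can reach 0, 1, 2, 3, 4, 5, 6, which includes 4.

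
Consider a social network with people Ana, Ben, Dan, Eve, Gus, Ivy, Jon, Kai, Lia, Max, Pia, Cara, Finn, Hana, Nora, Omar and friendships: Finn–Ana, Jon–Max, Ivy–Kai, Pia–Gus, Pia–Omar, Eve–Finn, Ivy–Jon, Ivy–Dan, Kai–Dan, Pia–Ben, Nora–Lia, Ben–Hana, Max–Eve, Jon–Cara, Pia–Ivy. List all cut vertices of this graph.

Ben, Eve, Ivy, Jon, Max, Pia, Finn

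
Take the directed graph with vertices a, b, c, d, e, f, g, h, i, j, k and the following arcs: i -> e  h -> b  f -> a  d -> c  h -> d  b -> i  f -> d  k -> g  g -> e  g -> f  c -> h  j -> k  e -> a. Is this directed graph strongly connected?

No

There is no directed path from c to g, so the graph is not strongly connected.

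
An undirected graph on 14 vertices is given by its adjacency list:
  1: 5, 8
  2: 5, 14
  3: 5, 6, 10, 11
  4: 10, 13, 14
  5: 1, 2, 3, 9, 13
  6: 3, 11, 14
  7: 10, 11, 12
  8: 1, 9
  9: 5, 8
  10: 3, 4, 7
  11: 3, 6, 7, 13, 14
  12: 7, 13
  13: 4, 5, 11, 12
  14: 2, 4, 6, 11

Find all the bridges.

none

The edges on the cycle 13-12-7-11-13 are not bridges since each lies on that cycle.
Every edge lies on some cycle, so there are no bridges.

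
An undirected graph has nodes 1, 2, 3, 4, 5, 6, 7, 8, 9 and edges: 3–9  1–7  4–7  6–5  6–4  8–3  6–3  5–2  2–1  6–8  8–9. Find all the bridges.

The edges on the cycle 6-8-9-3-6 are not bridges since each lies on that cycle.
Every edge lies on some cycle, so there are no bridges.

none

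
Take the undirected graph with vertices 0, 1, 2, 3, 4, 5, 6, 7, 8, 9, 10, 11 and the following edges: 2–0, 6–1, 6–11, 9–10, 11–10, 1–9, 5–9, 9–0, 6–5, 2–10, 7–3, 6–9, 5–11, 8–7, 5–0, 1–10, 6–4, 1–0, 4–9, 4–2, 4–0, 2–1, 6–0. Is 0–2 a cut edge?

After removing 0–2, the path 0-4-2 still connects them, so the edge is not a bridge.

No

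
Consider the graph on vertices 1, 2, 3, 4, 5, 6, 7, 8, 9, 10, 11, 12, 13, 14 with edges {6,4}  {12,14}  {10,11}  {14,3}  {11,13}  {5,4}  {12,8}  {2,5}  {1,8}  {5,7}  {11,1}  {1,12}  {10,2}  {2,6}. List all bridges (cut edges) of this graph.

1-11, 10-11, 10-2, 11-13, 12-14, 14-3, 5-7

The edges on the cycle 2-6-4-5-2 are not bridges since each lies on that cycle.
But removing 11—1 disconnects 11 from 1; removing 13—11 disconnects 13 from 11; removing 11—10 disconnects 11 from 10; removing 3—14 disconnects 3 from 14 — these are bridges.
In total 7 edges are bridges.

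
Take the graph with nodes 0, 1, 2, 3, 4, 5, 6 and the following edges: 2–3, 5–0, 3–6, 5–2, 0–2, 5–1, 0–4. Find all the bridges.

The edges on the cycle 5-0-2-5 are not bridges since each lies on that cycle.
But removing 0–4 disconnects 0 from 4; removing 3–6 disconnects 3 from 6; removing 2–3 disconnects 2 from 3; removing 5–1 disconnects 5 from 1 — these are bridges.

0-4, 1-5, 2-3, 3-6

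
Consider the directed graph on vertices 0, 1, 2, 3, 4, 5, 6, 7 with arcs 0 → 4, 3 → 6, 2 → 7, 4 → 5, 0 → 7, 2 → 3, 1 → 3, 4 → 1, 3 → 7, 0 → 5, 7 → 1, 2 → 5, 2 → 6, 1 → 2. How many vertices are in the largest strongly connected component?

4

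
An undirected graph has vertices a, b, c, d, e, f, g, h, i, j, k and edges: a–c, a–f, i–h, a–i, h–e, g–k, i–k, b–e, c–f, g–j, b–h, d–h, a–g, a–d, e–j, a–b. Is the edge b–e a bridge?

After removing b–e, the path b-h-e still connects them, so the edge is not a bridge.

No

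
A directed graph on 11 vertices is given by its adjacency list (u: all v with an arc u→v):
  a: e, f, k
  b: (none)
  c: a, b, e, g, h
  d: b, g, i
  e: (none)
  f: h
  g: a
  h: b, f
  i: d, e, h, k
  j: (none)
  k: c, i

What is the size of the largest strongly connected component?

{a, c, d, g, i, k} are all mutually reachable — one SCC of size 6.
{f, h} are all mutually reachable — one SCC of size 2.
{b} is an SCC by itself.
{e} is an SCC by itself.
{j} is an SCC by itself.
The largest has 6 vertices.

6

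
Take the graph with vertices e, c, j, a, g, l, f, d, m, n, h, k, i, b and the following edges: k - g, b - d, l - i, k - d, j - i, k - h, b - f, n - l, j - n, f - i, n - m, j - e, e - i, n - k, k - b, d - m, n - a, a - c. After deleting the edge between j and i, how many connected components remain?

j and i are still connected via j-e-i, so the component count stays at 1.

1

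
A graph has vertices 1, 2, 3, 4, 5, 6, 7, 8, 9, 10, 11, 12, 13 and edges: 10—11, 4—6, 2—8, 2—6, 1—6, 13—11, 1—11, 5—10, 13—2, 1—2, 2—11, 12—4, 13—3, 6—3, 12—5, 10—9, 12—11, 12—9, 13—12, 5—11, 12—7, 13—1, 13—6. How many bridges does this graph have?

The edges on the cycle 12-5-10-9-12 are not bridges since each lies on that cycle.
But removing 8—2 disconnects 8 from 2; removing 12—7 disconnects 12 from 7 — these are bridges.
That makes 2 bridges.

2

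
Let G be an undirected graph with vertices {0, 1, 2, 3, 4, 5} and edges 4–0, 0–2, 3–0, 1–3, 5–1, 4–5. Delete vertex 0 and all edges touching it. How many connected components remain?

With 0 gone, the remaining components are: {2}; {1, 3, 4, 5}.
That is 2 components.

2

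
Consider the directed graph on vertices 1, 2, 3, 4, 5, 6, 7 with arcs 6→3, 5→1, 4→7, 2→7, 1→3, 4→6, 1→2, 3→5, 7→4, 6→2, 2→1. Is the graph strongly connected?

Yes

From 6 we can reach every vertex (1, 2, 3, 4, 5, 6, 7), and every vertex can reach 6 (1, 2, 3, 4, 5, 6, 7). So the whole graph is one strongly connected component.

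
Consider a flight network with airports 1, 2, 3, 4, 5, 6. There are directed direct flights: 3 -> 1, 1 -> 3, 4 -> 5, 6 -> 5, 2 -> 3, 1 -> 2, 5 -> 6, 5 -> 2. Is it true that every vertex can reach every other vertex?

No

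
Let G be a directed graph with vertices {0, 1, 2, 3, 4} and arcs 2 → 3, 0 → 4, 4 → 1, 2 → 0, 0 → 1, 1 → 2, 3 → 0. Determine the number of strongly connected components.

{0, 1, 2, 3, 4} are all mutually reachable — one SCC of size 5.
That gives 1 strongly connected component.

1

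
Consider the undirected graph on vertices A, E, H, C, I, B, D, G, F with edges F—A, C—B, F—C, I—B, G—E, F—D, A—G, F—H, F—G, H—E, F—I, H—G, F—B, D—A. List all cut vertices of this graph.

F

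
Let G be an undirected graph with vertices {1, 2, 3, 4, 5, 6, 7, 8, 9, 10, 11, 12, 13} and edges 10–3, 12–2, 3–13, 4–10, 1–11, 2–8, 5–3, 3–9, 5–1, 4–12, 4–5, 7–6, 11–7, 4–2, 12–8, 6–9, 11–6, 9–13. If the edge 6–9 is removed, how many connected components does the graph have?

1

6 and 9 are still connected via 6-11-1-5-3-9, so the component count stays at 1.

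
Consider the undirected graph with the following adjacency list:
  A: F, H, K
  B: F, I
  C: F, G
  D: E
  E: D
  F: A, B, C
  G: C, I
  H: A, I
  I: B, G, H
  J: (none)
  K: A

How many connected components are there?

3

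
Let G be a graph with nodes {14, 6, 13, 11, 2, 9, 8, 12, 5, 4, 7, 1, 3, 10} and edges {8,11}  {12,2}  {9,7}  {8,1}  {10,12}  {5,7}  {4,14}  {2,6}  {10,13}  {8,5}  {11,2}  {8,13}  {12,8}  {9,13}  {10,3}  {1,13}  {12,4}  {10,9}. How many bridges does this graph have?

4

The edges on the cycle 12-8-11-2-12 are not bridges since each lies on that cycle.
But removing 12 - 4 disconnects 12 from 4; removing 10 - 3 disconnects 10 from 3; removing 6 - 2 disconnects 6 from 2; removing 14 - 4 disconnects 14 from 4 — these are bridges.
That makes 4 bridges.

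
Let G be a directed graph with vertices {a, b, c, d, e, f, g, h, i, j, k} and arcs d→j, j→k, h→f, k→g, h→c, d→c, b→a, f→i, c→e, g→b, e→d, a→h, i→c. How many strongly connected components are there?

1

{a, b, c, d, e, f, g, h, i, j, k} are all mutually reachable — one SCC of size 11.
That gives 1 strongly connected component.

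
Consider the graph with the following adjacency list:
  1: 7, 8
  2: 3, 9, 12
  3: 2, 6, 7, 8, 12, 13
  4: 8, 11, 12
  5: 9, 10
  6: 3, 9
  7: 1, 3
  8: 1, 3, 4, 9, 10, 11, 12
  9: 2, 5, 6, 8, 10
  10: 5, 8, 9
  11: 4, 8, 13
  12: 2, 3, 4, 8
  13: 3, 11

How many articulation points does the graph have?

Removing 8, for instance, still leaves 1 component. No single vertex removal increases the component count — the graph has no articulation points.

0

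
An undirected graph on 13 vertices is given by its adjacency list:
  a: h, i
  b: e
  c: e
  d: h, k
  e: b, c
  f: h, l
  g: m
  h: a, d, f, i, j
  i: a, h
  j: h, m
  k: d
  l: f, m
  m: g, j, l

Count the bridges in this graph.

5

The edges on the cycle h-i-a-h are not bridges since each lies on that cycle.
But removing m-g disconnects m from g; removing e-b disconnects e from b; removing k-d disconnects k from d; removing h-d disconnects h from d — these are bridges.
In total 5 edges are bridges.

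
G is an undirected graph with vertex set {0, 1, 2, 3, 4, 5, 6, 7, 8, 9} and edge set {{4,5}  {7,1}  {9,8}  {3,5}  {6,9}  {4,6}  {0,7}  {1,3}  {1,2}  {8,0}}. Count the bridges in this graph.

1

The edges on the cycle 4-6-9-8-0-7-1-3-5-4 are not bridges since each lies on that cycle.
But removing 2-1 disconnects 2 from 1 — this is a bridge.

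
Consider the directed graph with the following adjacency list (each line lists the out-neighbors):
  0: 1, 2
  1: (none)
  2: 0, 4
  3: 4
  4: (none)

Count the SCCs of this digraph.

{0, 2} are all mutually reachable — one SCC of size 2.
{4} is an SCC by itself.
{1} is an SCC by itself.
{3} is an SCC by itself.
That gives 4 strongly connected components.

4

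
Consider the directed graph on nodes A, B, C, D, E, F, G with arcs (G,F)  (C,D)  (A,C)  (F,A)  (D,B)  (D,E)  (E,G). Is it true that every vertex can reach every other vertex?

There is no directed path from B to G, so the graph is not strongly connected.

No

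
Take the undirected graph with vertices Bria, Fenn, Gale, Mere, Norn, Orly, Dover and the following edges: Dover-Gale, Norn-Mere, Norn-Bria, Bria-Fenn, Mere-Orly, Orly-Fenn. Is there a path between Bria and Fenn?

Yes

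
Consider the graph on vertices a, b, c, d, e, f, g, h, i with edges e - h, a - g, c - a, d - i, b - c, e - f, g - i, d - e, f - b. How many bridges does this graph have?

The edges on the cycle d-e-f-b-c-a-g-i-d are not bridges since each lies on that cycle.
But removing h - e disconnects h from e — this is a bridge.

1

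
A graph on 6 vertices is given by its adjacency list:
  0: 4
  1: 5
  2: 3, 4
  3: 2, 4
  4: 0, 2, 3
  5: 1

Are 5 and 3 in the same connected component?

The component containing 5 is {1, 5}, and 3 is not in it.

No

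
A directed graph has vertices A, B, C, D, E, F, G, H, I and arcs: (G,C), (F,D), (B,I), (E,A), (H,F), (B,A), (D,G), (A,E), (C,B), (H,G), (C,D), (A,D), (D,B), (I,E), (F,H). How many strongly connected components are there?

2

{A, B, C, D, E, G, I} are all mutually reachable — one SCC of size 7.
{F, H} are all mutually reachable — one SCC of size 2.
That gives 2 strongly connected components.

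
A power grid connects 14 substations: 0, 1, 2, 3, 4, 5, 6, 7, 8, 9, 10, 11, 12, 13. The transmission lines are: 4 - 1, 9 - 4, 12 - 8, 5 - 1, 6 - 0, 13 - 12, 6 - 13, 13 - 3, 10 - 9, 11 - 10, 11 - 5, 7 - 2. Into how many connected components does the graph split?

Starting from 2 we can reach 2, 7. That is one component of size 2.
Starting from 0 we can reach 0, 3, 6, 8, 12, 13. That is one component of size 6.
Starting from 1 we can reach 1, 4, 5, 9, 10, 11. That is one component of size 6.
Total: 3 components.

3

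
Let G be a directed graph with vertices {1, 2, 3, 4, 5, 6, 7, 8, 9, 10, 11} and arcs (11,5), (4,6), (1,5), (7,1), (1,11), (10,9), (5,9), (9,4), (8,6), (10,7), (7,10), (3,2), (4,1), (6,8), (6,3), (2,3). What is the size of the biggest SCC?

5

{1, 4, 5, 9, 11} are all mutually reachable — one SCC of size 5.
{7, 10} are all mutually reachable — one SCC of size 2.
{2, 3} are all mutually reachable — one SCC of size 2.
{6, 8} are all mutually reachable — one SCC of size 2.
The largest has 5 vertices.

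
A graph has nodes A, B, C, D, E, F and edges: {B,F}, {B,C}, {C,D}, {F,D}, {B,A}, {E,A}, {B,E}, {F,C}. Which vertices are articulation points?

Removing B increases the component count from 1 to 2, so B is a cut vertex.
By contrast removing A leaves 1 component; it is not a cut vertex. No other vertex is a cut vertex either.

B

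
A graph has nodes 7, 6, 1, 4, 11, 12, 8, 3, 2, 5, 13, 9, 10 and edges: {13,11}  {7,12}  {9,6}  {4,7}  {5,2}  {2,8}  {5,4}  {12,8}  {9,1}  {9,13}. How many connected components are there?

10 is isolated — a component by itself.
3 is isolated — a component by itself.
Starting from 1 we can reach 1, 6, 9, 11, 13. That is one component of size 5.
Starting from 2 we can reach 2, 4, 5, 7, 8, 12. That is one component of size 6.
Total: 4 components.

4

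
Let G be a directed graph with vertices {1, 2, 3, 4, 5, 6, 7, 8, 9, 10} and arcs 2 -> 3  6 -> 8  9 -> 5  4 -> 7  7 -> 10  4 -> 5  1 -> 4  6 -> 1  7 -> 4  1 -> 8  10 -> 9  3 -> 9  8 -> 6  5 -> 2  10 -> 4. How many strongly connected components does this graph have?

{2, 3, 5, 9} are all mutually reachable — one SCC of size 4.
{1, 6, 8} are all mutually reachable — one SCC of size 3.
{4, 7, 10} are all mutually reachable — one SCC of size 3.
That gives 3 strongly connected components.

3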